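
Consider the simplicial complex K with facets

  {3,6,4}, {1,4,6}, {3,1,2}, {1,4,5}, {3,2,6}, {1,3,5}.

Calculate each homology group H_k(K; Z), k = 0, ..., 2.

H_0 ≅ Z,  H_1 ≅ Z,  H_2 = 0.

Take the total order 1 < 2 < 3 < 4 < 5 < 6 on the vertex set. Then K (dimension 2) consists of the simplices:

  0-simplices (6): [1], [2], [3], [4], [5], [6]
  1-simplices (12): [1,2], [1,3], [1,4], [1,5], [1,6], [2,3], [2,6], [3,4], [3,5], [3,6], [4,5], [4,6]
  2-simplices (6): [1,2,3], [1,3,5], [1,4,5], [1,4,6], [2,3,6], [3,4,6]

giving chain groups C_0 ≅ Z^6, C_1 ≅ Z^12, C_2 ≅ Z^6.

The boundary map ∂_1: C_1 → C_0 is given by ∂[p,q] = [q] − [p]. For instance
  ∂[1,4] = [4] − [1].
The 6×12 boundary matrix has rank 5 and Smith normal form diag(1,1,1,1,1).

The boundary map ∂_2: C_2 → C_1 maps a triangle to the signed sum of its edges. For instance
  ∂[1,3,5] = [3,5] − [1,5] + [1,3],
  ∂[3,4,6] = [4,6] − [3,6] + [3,4].
This gives a 12×6 integer matrix of rank 6; reducing to Smith normal form yields diagonal entries (1,1,1,1,1,1).

From H_k ≅ ker(∂_k) / im(∂_{k+1}) we obtain:

  H_0: rank C_0 − rank ∂_1 = 6 − 5 = 1, and the invariant factors of ∂_1 are all 1, so H_0 ≅ Z.
  H_1: rank ker ∂_1 − rank ∂_2 = (12 − 5) − 6 = 1, and the invariant factors of ∂_2 are all 1, so H_1 ≅ Z.
  H_2: rank ker ∂_2 − rank ∂_3 = (6 − 6) − 0 = 0, and there is no ∂_3, so H_2 ≅ 0.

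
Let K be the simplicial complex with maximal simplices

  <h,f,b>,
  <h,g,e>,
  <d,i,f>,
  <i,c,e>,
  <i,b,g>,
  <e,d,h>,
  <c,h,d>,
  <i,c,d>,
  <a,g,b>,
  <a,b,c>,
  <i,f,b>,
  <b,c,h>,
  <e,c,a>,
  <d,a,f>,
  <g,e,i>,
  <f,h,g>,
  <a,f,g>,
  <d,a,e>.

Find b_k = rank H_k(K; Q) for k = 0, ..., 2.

Fix the vertex order a < b < c < d < e < f < g < h < i and write every simplex with vertices in increasing order. Then dim K = 2 and the simplices of K are:

  0-simplices (9): a, b, c, d, e, f, g, h, i
  1-simplices (27): ab, ac, ad, ae, af, ag, bc, bf, bg, bh, bi, cd, ce, ch, ci, de, df, dh, di, eg, eh, ei, fg, fh, fi, gh, gi
  2-simplices (18): abc, abg, ace, ade, adf, afg, bch, bfh, bfi, bgi, cdh, cdi, cei, deh, dfi, egh, egi, fgh

Hence C_0 ≅ Z^9, C_1 ≅ Z^27, C_2 ≅ Z^18.

∂_1: C_1 → C_0 sends each edge [p,q] (with p < q) to q − p.
As a 9×27 matrix over Z this has rank 8, with invariant factors (1,1,1,1,1,1,1,1).

Boundary ∂_2: C_2 → C_1 maps a triangle to the signed sum of its edges. For instance
  ∂bfi = fi − bi + bf,
  ∂cdh = dh − ch + cd.
This gives a 27×18 integer matrix of rank 18; reducing to Smith normal form yields diagonal entries (1,1,1,1,1,1,1,1,1,1,1,1,1,1,1,1,1,2).

Now H_k = ker ∂_k / im ∂_{k+1}, so:

  H_0: rank C_0 − rank ∂_1 = 9 − 8 = 1, and the invariant factors of ∂_1 are all 1, so H_0 = Z.
  H_1: rank ker ∂_1 − rank ∂_2 = (27 − 8) − 18 = 1, and ∂_2 has invariant factor 2 > 1, so H_1 = Z ⊕ Z/2.
  H_2: rank ker ∂_2 − rank ∂_3 = (18 − 18) − 0 = 0, and there is no ∂_3, so H_2 = 0.

Hence the Betti numbers are b_0 = 1, b_1 = 1, b_2 = 0.

b_0 = 1, b_1 = 1, b_2 = 0.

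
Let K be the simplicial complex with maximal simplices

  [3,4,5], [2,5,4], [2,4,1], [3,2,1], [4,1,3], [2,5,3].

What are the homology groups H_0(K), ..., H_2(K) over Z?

K has 5 vertices, 9 edges, 6 triangles.
rank ∂_0 = 0, rank ∂_1 = 4 ⇒ b_0 = 5 − 0 − 4 = 1; all invariant factors of ∂_1 are 1 so no torsion. So H_0 ≅ Z.
rank ∂_1 = 4, rank ∂_2 = 5 ⇒ b_1 = 9 − 4 − 5 = 0; all invariant factors of ∂_2 are 1 so no torsion. So H_1 ≅ 0.
rank ∂_2 = 5, rank ∂_3 = 0 ⇒ b_2 = 6 − 5 − 0 = 1. So H_2 ≅ Z.

H_0 ≅ Z,  H_1 = 0,  H_2 ≅ Z.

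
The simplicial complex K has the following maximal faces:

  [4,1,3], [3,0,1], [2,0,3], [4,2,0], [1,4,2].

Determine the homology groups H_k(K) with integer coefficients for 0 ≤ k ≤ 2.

We work with the vertex ordering 0 < 1 < 2 < 3 < 4. The simplices of K, each written with vertices in increasing order, are:

  0-simplices (5): [0], [1], [2], [3], [4]
  1-simplices (10): [0,1], [0,2], [0,3], [0,4], [1,2], [1,3], [1,4], [2,3], [2,4], [3,4]
  2-simplices (5): [0,1,3], [0,2,3], [0,2,4], [1,2,4], [1,3,4]

so the chain groups are C_0 ≅ Z^5, C_1 ≅ Z^10, C_2 ≅ Z^5.

∂_1: C_1 → C_0 is given by ∂[p,q] = [q] − [p].
As a 5×10 matrix over Z this has rank 4, with invariant factors (1,1,1,1).

The boundary map ∂_2: C_2 → C_1 acts by ∂[p,q,r] = [q,r] − [p,r] + [p,q]. For instance
  ∂[0,1,3] = [1,3] − [0,3] + [0,1],
  ∂[0,2,3] = [2,3] − [0,3] + [0,2].
This gives a 10×5 integer matrix of rank 5; reducing to Smith normal form yields diagonal entries (1,1,1,1,1).

From H_k ≅ ker(∂_k) / im(∂_{k+1}) we obtain:

  H_0: rank C_0 − rank ∂_1 = 5 − 4 = 1, and the invariant factors of ∂_1 are all 1, so H_0 ≅ Z.
  H_1: rank ker ∂_1 − rank ∂_2 = (10 − 4) − 5 = 1, and the invariant factors of ∂_2 are all 1, so H_1 ≅ Z.
  H_2: rank ker ∂_2 − rank ∂_3 = (5 − 5) − 0 = 0, and there is no ∂_3, so H_2 ≅ 0.

As a check, the Euler characteristic is 5 − 10 + 5 = 0, which agrees with 1 − 1 + 0 = 0.
(K is a triangulation of the Möbius band.)

H_0 = Z,  H_1 = Z,  H_2 = 0.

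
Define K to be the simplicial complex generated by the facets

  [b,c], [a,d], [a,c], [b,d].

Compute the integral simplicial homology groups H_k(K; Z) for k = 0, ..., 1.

H_0 = Z,  H_1 = Z.

We work with the vertex ordering a < b < c < d. The simplices of K, each written with vertices in increasing order, are:

  0-simplices (4): a, b, c, d
  1-simplices (4): ac, ad, bc, bd

so the chain groups are C_0 ≅ Z^4, C_1 ≅ Z^4.

∂_1: C_1 → C_0 maps an edge to its endpoints' difference, ∂[p,q] = q − p.
As a 4×4 matrix over Z this has rank 3, with invariant factors (1,1,1).

Reading off H_k = ker ∂_k / im ∂_{k+1}:

  H_0: rank C_0 − rank ∂_1 = 4 − 3 = 1, and the invariant factors of ∂_1 are all 1, so H_0 = Z.
  H_1: rank ker ∂_1 − rank ∂_2 = (4 − 3) − 0 = 1, and there is no ∂_2, so H_1 = Z.

As a check, the Euler characteristic is 4 − 4 = 0, which agrees with 1 − 1 = 0.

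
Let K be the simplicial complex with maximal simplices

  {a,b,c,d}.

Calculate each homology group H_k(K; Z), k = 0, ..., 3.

H_0 ≅ Z,  H_1 = 0,  H_2 = 0,  H_3 = 0.

We work with the vertex ordering a < b < c < d. The simplices of K, each written with vertices in increasing order, are:

  0-simplices (4): a, b, c, d
  1-simplices (6): ab, ac, ad, bc, bd, cd
  2-simplices (4): abc, abd, acd, bcd
  3-simplices (1): abcd

so the chain groups are C_0 ≅ Z^4, C_1 ≅ Z^6, C_2 ≅ Z^4, C_3 ≅ Z^1.

The boundary map ∂_1: C_1 → C_0 sends each edge [p,q] (with p < q) to q − p.
The resulting 4×6 matrix has rank 3, and its Smith normal form has invariant factors (1,1,1).

∂_2: C_2 → C_1 maps a triangle to the signed sum of its edges. For instance
  ∂acd = cd − ad + ac,
  ∂abc = bc − ac + ab.
The 6×4 boundary matrix has rank 3 and Smith normal form diag(1,1,1).

Boundary ∂_3: C_3 → C_2 sends each 3-simplex σ to the alternating sum Σ_i (−1)^i (σ with its i-th vertex removed). For instance
  ∂abcd = bcd − acd + abd − abc.
As a 4×1 matrix over Z this has rank 1, with invariant factors (1).

Computing H_k = (kernel of ∂_k) / (image of ∂_{k+1}):

  H_0: rank C_0 − rank ∂_1 = 4 − 3 = 1, and the invariant factors of ∂_1 are all 1, so H_0 ≅ Z.
  H_1: rank ker ∂_1 − rank ∂_2 = (6 − 3) − 3 = 0, and the invariant factors of ∂_2 are all 1, so H_1 ≅ 0.
  H_2: rank ker ∂_2 − rank ∂_3 = (4 − 3) − 1 = 0, and the invariant factors of ∂_3 are all 1, so H_2 ≅ 0.
  H_3: rank ker ∂_3 − rank ∂_4 = (1 − 1) − 0 = 0, and there is no ∂_4, so H_3 ≅ 0.

(K is a triangulation of the 3-simplex.)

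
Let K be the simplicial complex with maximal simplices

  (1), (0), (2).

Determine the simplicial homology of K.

Fix the vertex order 0 < 1 < 2 and write every simplex with vertices in increasing order. Then dim K = 0 and the simplices of K are:

  0-simplices (3): [0], [1], [2]

giving chain groups C_0 ≅ Z^3.

From H_k ≅ ker(∂_k) / im(∂_{k+1}) we obtain:

  H_0: rank C_0 − rank ∂_1 = 3 − 0 = 3, and there is no ∂_1, so H_0 = Z^3.

H_0 ≅ Z^3.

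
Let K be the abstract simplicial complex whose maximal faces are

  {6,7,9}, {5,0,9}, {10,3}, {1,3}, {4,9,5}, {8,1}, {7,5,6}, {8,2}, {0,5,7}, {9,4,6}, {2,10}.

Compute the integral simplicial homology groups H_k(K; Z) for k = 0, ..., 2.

H_0 = Z^2,  H_1 = Z^2,  H_2 = 0.

We work with the vertex ordering 0 < 1 < 2 < 3 < 4 < 5 < 6 < 7 < 8 < 9 < 10. The simplices of K, each written with vertices in increasing order, are:

  0-simplices (11): [0], [1], [2], [3], [4], [5], [6], [7], [8], [9], [10]
  1-simplices (17): [0,5], [0,7], [0,9], [1,3], [1,8], [2,8], [2,10], [3,10], [4,5], [4,6], [4,9], [5,6], [5,7], [5,9], [6,7], [6,9], [7,9]
  2-simplices (6): [0,5,7], [0,5,9], [4,5,9], [4,6,9], [5,6,7], [6,7,9]

giving chain groups C_0 ≅ Z^11, C_1 ≅ Z^17, C_2 ≅ Z^6.

The boundary map ∂_1: C_1 → C_0 is given by ∂[p,q] = [q] − [p]. For instance
  ∂[5,7] = [7] − [5].
As a 11×17 matrix over Z this has rank 9, with invariant factors (1,1,1,1,1,1,1,1,1).

Boundary ∂_2: C_2 → C_1 sends each 2-simplex [p,q,r] to [q,r] − [p,r] + [p,q]. For instance
  ∂[0,5,7] = [5,7] − [0,7] + [0,5],
  ∂[4,5,9] = [5,9] − [4,9] + [4,5].
The 17×6 boundary matrix has rank 6 and Smith normal form diag(1,1,1,1,1,1).

From H_k ≅ ker(∂_k) / im(∂_{k+1}) we obtain:

  H_0: rank C_0 − rank ∂_1 = 11 − 9 = 2, and the invariant factors of ∂_1 are all 1, so H_0 ≅ Z^2.
  H_1: rank ker ∂_1 − rank ∂_2 = (17 − 9) − 6 = 2, and the invariant factors of ∂_2 are all 1, so H_1 ≅ Z^2.
  H_2: rank ker ∂_2 − rank ∂_3 = (6 − 6) − 0 = 0, and there is no ∂_3, so H_2 ≅ 0.

As a check, the Euler characteristic is 11 − 17 + 6 = 0, which agrees with 2 − 2 + 0 = 0.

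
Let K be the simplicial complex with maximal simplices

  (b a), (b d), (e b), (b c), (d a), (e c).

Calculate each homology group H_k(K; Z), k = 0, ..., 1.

H_0 ≅ Z,  H_1 ≅ Z^2.

K has 5 vertices, 6 edges.
rank ∂_0 = 0, rank ∂_1 = 4 ⇒ b_0 = 5 − 0 − 4 = 1; all invariant factors of ∂_1 are 1 so no torsion. So H_0 = Z.
rank ∂_1 = 4, rank ∂_2 = 0 ⇒ b_1 = 6 − 4 − 0 = 2. So H_1 = Z^2.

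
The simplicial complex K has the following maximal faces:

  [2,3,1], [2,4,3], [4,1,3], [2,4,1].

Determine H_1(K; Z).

We work with the vertex ordering 1 < 2 < 3 < 4. The simplices of K, each written with vertices in increasing order, are:

  0-simplices (4): [1], [2], [3], [4]
  1-simplices (6): [1,2], [1,3], [1,4], [2,3], [2,4], [3,4]
  2-simplices (4): [1,2,3], [1,2,4], [1,3,4], [2,3,4]

Hence C_0 ≅ Z^4, C_1 ≅ Z^6, C_2 ≅ Z^4.

∂_1: C_1 → C_0 maps an edge to its endpoints' difference, ∂[p,q] = q − p.
The 4×6 boundary matrix has rank 3 and Smith normal form diag(1,1,1).

Boundary ∂_2: C_2 → C_1 sends each 2-simplex [p,q,r] to [q,r] − [p,r] + [p,q]. For instance
  ∂[2,3,4] = [3,4] − [2,4] + [2,3],
  ∂[1,3,4] = [3,4] − [1,4] + [1,3].
The 6×4 boundary matrix has rank 3 and Smith normal form diag(1,1,1).

From H_k ≅ ker(∂_k) / im(∂_{k+1}) we obtain:

  H_1: rank ker ∂_1 − rank ∂_2 = (6 − 3) − 3 = 0, and the invariant factors of ∂_2 are all 1, so H_1 = 0.

H_1 = 0.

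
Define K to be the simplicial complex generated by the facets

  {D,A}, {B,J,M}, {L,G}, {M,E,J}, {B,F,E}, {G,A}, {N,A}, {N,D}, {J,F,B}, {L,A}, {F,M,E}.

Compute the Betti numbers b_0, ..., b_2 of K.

b_0 = 2, b_1 = 3, b_2 = 0.

Fix the vertex order A < B < D < E < F < G < J < L < M < N and write every simplex with vertices in increasing order. Then dim K = 2 and the simplices of K are:

  0-simplices (10): A, B, D, E, F, G, J, L, M, N
  1-simplices (16): AD, AG, AL, AN, BE, BF, BJ, BM, DN, EF, EJ, EM, FJ, FM, GL, JM
  2-simplices (5): BEF, BFJ, BJM, EFM, EJM

so the chain groups are C_0 ≅ Z^10, C_1 ≅ Z^16, C_2 ≅ Z^5.

Boundary ∂_1: C_1 → C_0 maps an edge to its endpoints' difference, ∂[p,q] = q − p. For instance
  ∂AG = G − A.
This gives a 10×16 integer matrix of rank 8; reducing to Smith normal form yields diagonal entries (1,1,1,1,1,1,1,1).

∂_2: C_2 → C_1 acts by ∂[p,q,r] = [q,r] − [p,r] + [p,q]. For instance
  ∂BEF = EF − BF + BE,
  ∂EJM = JM − EM + EJ.
The resulting 16×5 matrix has rank 5, and its Smith normal form has invariant factors (1,1,1,1,1).

Reading off H_k = ker ∂_k / im ∂_{k+1}:

  H_0: rank C_0 − rank ∂_1 = 10 − 8 = 2, and the invariant factors of ∂_1 are all 1, so H_0 = Z^2.
  H_1: rank ker ∂_1 − rank ∂_2 = (16 − 8) − 5 = 3, and the invariant factors of ∂_2 are all 1, so H_1 = Z^3.
  H_2: rank ker ∂_2 − rank ∂_3 = (5 − 5) − 0 = 0, and there is no ∂_3, so H_2 = 0.

Hence the Betti numbers are b_0 = 2, b_1 = 3, b_2 = 0.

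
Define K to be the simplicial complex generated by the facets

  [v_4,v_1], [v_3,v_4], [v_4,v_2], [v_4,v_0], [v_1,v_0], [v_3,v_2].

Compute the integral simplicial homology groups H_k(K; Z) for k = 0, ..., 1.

Order the vertices as v_0 < v_1 < v_2 < v_3 < v_4. Listing each simplex with vertices in this order, K has dimension 1 with simplices:

  0-simplices (5): [v_0], [v_1], [v_2], [v_3], [v_4]
  1-simplices (6): [v_0,v_1], [v_0,v_4], [v_1,v_4], [v_2,v_3], [v_2,v_4], [v_3,v_4]

Hence C_0 ≅ Z^5, C_1 ≅ Z^6.

The boundary map ∂_1: C_1 → C_0 maps an edge to its endpoints' difference, ∂[p,q] = q − p. For instance
  ∂[v_1,v_4] = [v_4] − [v_1].
The resulting 5×6 matrix has rank 4, and its Smith normal form has invariant factors (1,1,1,1).

Reading off H_k = ker ∂_k / im ∂_{k+1}:

  H_0: rank C_0 − rank ∂_1 = 5 − 4 = 1, and the invariant factors of ∂_1 are all 1, so H_0 = Z.
  H_1: rank ker ∂_1 − rank ∂_2 = (6 − 4) − 0 = 2, and there is no ∂_2, so H_1 = Z^2.

As a check, the Euler characteristic is 5 − 6 = -1, which agrees with 1 − 2 = -1.

H_0 ≅ Z,  H_1 ≅ Z^2.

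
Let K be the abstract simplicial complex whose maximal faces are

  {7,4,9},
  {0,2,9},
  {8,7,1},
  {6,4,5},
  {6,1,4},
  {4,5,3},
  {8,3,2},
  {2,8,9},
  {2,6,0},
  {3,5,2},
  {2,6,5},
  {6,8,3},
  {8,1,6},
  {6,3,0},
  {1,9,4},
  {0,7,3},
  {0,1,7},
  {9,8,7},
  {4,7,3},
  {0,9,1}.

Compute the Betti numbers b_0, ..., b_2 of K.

We work with the vertex ordering 0 < 1 < 2 < 3 < 4 < 5 < 6 < 7 < 8 < 9. The simplices of K, each written with vertices in increasing order, are:

  0-simplices (10): [0], [1], [2], [3], [4], [5], [6], [7], [8], [9]
  1-simplices (30): (30 of them)
  2-simplices (20): (20 of them)

Hence C_0 ≅ Z^10, C_1 ≅ Z^30, C_2 ≅ Z^20.

∂_1: C_1 → C_0 maps an edge to its endpoints' difference, ∂[p,q] = q − p. For instance
  ∂[0,6] = [6] − [0].
The resulting 10×30 matrix has rank 9, and its Smith normal form has invariant factors (1,1,1,1,1,1,1,1,1).

Boundary ∂_2: C_2 → C_1 maps a triangle to the signed sum of its edges. For instance
  ∂[0,1,9] = [1,9] − [0,9] + [0,1],
  ∂[0,3,6] = [3,6] − [0,6] + [0,3].
The resulting 30×20 matrix has rank 20, and its Smith normal form has invariant factors (1,1,1,1,1,1,1,1,1,1,1,1,1,1,1,1,1,1,1,2).

Now H_k = ker ∂_k / im ∂_{k+1}, so:

  H_0: rank C_0 − rank ∂_1 = 10 − 9 = 1, and the invariant factors of ∂_1 are all 1, so H_0 = Z.
  H_1: rank ker ∂_1 − rank ∂_2 = (30 − 9) − 20 = 1, and ∂_2 has invariant factor 2 > 1, so H_1 = Z × Z/2.
  H_2: rank ker ∂_2 − rank ∂_3 = (20 − 20) − 0 = 0, and there is no ∂_3, so H_2 = 0.

Hence the Betti numbers are b_0 = 1, b_1 = 1, b_2 = 0.

b_0 = 1, b_1 = 1, b_2 = 0.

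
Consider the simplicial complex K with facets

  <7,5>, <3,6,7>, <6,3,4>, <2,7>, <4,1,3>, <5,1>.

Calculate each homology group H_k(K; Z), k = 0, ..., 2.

Order the vertices as 1 < 2 < 3 < 4 < 5 < 6 < 7. Listing each simplex with vertices in this order, K has dimension 2 with simplices:

  0-simplices (7): [1], [2], [3], [4], [5], [6], [7]
  1-simplices (10): [1,3], [1,4], [1,5], [2,7], [3,4], [3,6], [3,7], [4,6], [5,7], [6,7]
  2-simplices (3): [1,3,4], [3,4,6], [3,6,7]

giving chain groups C_0 ≅ Z^7, C_1 ≅ Z^10, C_2 ≅ Z^3.

∂_1: C_1 → C_0 is given by ∂[p,q] = [q] − [p]. For instance
  ∂[1,4] = [4] − [1].
As a 7×10 matrix over Z this has rank 6, with invariant factors (1,1,1,1,1,1).

The boundary map ∂_2: C_2 → C_1 maps a triangle to the signed sum of its edges. For instance
  ∂[3,4,6] = [4,6] − [3,6] + [3,4],
  ∂[3,6,7] = [6,7] − [3,7] + [3,6].
This gives a 10×3 integer matrix of rank 3; reducing to Smith normal form yields diagonal entries (1,1,1).

Computing H_k = (kernel of ∂_k) / (image of ∂_{k+1}):

  H_0: rank C_0 − rank ∂_1 = 7 − 6 = 1, and the invariant factors of ∂_1 are all 1, so H_0 = Z.
  H_1: rank ker ∂_1 − rank ∂_2 = (10 − 6) − 3 = 1, and the invariant factors of ∂_2 are all 1, so H_1 = Z.
  H_2: rank ker ∂_2 − rank ∂_3 = (3 − 3) − 0 = 0, and there is no ∂_3, so H_2 = 0.

H_0 ≅ Z,  H_1 ≅ Z,  H_2 = 0.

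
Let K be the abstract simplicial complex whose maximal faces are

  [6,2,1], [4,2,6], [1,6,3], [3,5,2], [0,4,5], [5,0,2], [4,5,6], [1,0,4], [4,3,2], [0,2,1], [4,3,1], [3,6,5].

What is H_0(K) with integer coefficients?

H_0 = Z.

Order the vertices as 0 < 1 < 2 < 3 < 4 < 5 < 6. Listing each simplex with vertices in this order, K has dimension 2 with simplices:

  0-simplices (7): [0], [1], [2], [3], [4], [5], [6]
  1-simplices (18): [0,1], [0,2], [0,4], [0,5], [1,2], [1,3], [1,4], [1,6], [2,3], [2,4], [2,5], [2,6], [3,4], [3,5], [3,6], [4,5], [4,6], [5,6]
  2-simplices (12): [0,1,2], [0,1,4], [0,2,5], [0,4,5], [1,2,6], [1,3,4], [1,3,6], [2,3,4], [2,3,5], [2,4,6], [3,5,6], [4,5,6]

Hence C_0 ≅ Z^7, C_1 ≅ Z^18, C_2 ≅ Z^12.

Boundary ∂_1: C_1 → C_0 sends each edge [p,q] (with p < q) to q − p.
As a 7×18 matrix over Z this has rank 6, with invariant factors (1,1,1,1,1,1).

The boundary map ∂_2: C_2 → C_1 maps a triangle to the signed sum of its edges. For instance
  ∂[4,5,6] = [5,6] − [4,6] + [4,5],
  ∂[1,2,6] = [2,6] − [1,6] + [1,2].
The resulting 18×12 matrix has rank 12, and its Smith normal form has invariant factors (1,1,1,1,1,1,1,1,1,1,1,2).

Reading off H_k = ker ∂_k / im ∂_{k+1}:

  H_0: rank C_0 − rank ∂_1 = 7 − 6 = 1, and the invariant factors of ∂_1 are all 1, so H_0 = Z.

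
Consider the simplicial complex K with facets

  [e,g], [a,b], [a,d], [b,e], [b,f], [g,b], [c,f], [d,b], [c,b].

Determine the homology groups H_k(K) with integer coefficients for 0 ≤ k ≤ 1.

H_0 ≅ Z,  H_1 ≅ Z^3.

We work with the vertex ordering a < b < c < d < e < f < g. The simplices of K, each written with vertices in increasing order, are:

  0-simplices (7): a, b, c, d, e, f, g
  1-simplices (9): ab, ad, bc, bd, be, bf, bg, cf, eg

Hence C_0 ≅ Z^7, C_1 ≅ Z^9.

The boundary map ∂_1: C_1 → C_0 is given by ∂[p,q] = [q] − [p]. For instance
  ∂bd = d − b.
The 7×9 boundary matrix has rank 6 and Smith normal form diag(1,1,1,1,1,1).

From H_k ≅ ker(∂_k) / im(∂_{k+1}) we obtain:

  H_0: rank C_0 − rank ∂_1 = 7 − 6 = 1, and the invariant factors of ∂_1 are all 1, so H_0 = Z.
  H_1: rank ker ∂_1 − rank ∂_2 = (9 − 6) − 0 = 3, and there is no ∂_2, so H_1 = Z^3.

(K is a triangulation of a wedge of 3 circles.)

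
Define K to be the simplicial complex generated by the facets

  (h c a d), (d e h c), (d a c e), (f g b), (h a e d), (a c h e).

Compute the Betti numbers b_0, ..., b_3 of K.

Fix the vertex order a < b < c < d < e < f < g < h and write every simplex with vertices in increasing order. Then dim K = 3 and the simplices of K are:

  0-simplices (8): a, b, c, d, e, f, g, h
  1-simplices (13): ac, ad, ae, ah, bf, bg, cd, ce, ch, de, dh, eh, fg
  2-simplices (11): acd, ace, ach, ade, adh, aeh, bfg, cde, cdh, ceh, deh
  3-simplices (5): acde, acdh, aceh, adeh, cdeh

so the chain groups are C_0 ≅ Z^8, C_1 ≅ Z^13, C_2 ≅ Z^11, C_3 ≅ Z^5.

∂_1: C_1 → C_0 sends each edge [p,q] (with p < q) to q − p.
This gives a 8×13 integer matrix of rank 6; reducing to Smith normal form yields diagonal entries (1,1,1,1,1,1).

∂_2: C_2 → C_1 acts by ∂[p,q,r] = [q,r] − [p,r] + [p,q]. For instance
  ∂aeh = eh − ah + ae,
  ∂cde = de − ce + cd.
The 13×11 boundary matrix has rank 7 and Smith normal form diag(1,1,1,1,1,1,1).

∂_3: C_3 → C_2 sends each 3-simplex σ to the alternating sum Σ_i (−1)^i (σ with its i-th vertex removed). For instance
  ∂aceh = ceh − aeh + ach − ace,
  ∂adeh = deh − aeh + adh − ade.
The 11×5 boundary matrix has rank 4 and Smith normal form diag(1,1,1,1).

Computing H_k = (kernel of ∂_k) / (image of ∂_{k+1}):

  H_0: rank C_0 − rank ∂_1 = 8 − 6 = 2, and the invariant factors of ∂_1 are all 1, so H_0 ≅ Z^2.
  H_1: rank ker ∂_1 − rank ∂_2 = (13 − 6) − 7 = 0, and the invariant factors of ∂_2 are all 1, so H_1 ≅ 0.
  H_2: rank ker ∂_2 − rank ∂_3 = (11 − 7) − 4 = 0, and the invariant factors of ∂_3 are all 1, so H_2 ≅ 0.
  H_3: rank ker ∂_3 − rank ∂_4 = (5 − 4) − 0 = 1, and there is no ∂_4, so H_3 ≅ Z.

As a check, the Euler characteristic is 8 − 13 + 11 − 5 = 1, which agrees with 2 − 0 + 0 − 1 = 1.
(K is a triangulation of the disjoint union of the 2-simplex and the 3-sphere S^3.)

Hence the Betti numbers are b_0 = 2, b_1 = 0, b_2 = 0, b_3 = 1.

b_0 = 2, b_1 = 0, b_2 = 0, b_3 = 1.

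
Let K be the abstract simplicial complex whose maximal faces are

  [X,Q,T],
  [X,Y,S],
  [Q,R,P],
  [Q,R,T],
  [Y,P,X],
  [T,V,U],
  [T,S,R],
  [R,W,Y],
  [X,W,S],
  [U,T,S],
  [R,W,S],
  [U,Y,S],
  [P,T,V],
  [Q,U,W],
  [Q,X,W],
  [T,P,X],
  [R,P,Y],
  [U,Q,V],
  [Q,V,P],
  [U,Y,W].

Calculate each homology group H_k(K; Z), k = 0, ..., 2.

H_0 ≅ Z,  H_1 ≅ Z ⊕ Z/2,  H_2 = 0.

Take the total order P < Q < R < S < T < U < V < W < X < Y on the vertex set. Then K (dimension 2) consists of the simplices:

  0-simplices (10): P, Q, R, S, T, U, V, W, X, Y
  1-simplices (30): PQ, PR, PT, PV, PX, PY, QR, QT, QU, QV, QW, QX, RS, RT, RW, RY, ST, SU, SW, SX, SY, TU, TV, TX, UV, UW, UY, WX, WY, XY
  2-simplices (20): PQR, PQV, PRY, PTV, PTX, PXY, QRT, QTX, QUV, QUW, QWX, RST, RSW, RWY, STU, SUY, SWX, SXY, TUV, UWY

Hence C_0 ≅ Z^10, C_1 ≅ Z^30, C_2 ≅ Z^20.

Boundary ∂_1: C_1 → C_0 sends each edge [p,q] (with p < q) to q − p. For instance
  ∂ST = T − S.
This gives a 10×30 integer matrix of rank 9; reducing to Smith normal form yields diagonal entries (1,1,1,1,1,1,1,1,1).

∂_2: C_2 → C_1 maps a triangle to the signed sum of its edges. For instance
  ∂RWY = WY − RY + RW,
  ∂SXY = XY − SY + SX.
The 30×20 boundary matrix has rank 20 and Smith normal form diag(1,1,1,1,1,1,1,1,1,1,1,1,1,1,1,1,1,1,1,2).

From H_k ≅ ker(∂_k) / im(∂_{k+1}) we obtain:

  H_0: rank C_0 − rank ∂_1 = 10 − 9 = 1, and the invariant factors of ∂_1 are all 1, so H_0 ≅ Z.
  H_1: rank ker ∂_1 − rank ∂_2 = (30 − 9) − 20 = 1, and ∂_2 has invariant factor 2 > 1, so H_1 ≅ Z ⊕ Z/2.
  H_2: rank ker ∂_2 − rank ∂_3 = (20 − 20) − 0 = 0, and there is no ∂_3, so H_2 ≅ 0.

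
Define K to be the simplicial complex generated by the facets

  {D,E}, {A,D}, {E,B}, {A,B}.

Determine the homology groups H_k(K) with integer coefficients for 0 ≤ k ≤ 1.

Order the vertices as A < B < D < E. Listing each simplex with vertices in this order, K has dimension 1 with simplices:

  0-simplices (4): A, B, D, E
  1-simplices (4): AB, AD, BE, DE

so the chain groups are C_0 ≅ Z^4, C_1 ≅ Z^4.

Boundary ∂_1: C_1 → C_0 maps an edge to its endpoints' difference, ∂[p,q] = q − p. For instance
  ∂AD = D − A.
As a 4×4 matrix over Z this has rank 3, with invariant factors (1,1,1).

Computing H_k = (kernel of ∂_k) / (image of ∂_{k+1}):

  H_0: rank C_0 − rank ∂_1 = 4 − 3 = 1, and the invariant factors of ∂_1 are all 1, so H_0 ≅ Z.
  H_1: rank ker ∂_1 − rank ∂_2 = (4 − 3) − 0 = 1, and there is no ∂_2, so H_1 ≅ Z.

As a check, the Euler characteristic is 4 − 4 = 0, which agrees with 1 − 1 = 0.

H_0 ≅ Z,  H_1 ≅ Z.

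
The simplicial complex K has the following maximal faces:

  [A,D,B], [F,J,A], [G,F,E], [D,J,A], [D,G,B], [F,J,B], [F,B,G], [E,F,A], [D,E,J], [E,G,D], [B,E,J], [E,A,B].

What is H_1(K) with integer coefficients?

K has 7 vertices, 18 edges, 12 triangles.
rank ∂_1 = 6, rank ∂_2 = 12 ⇒ b_1 = 18 − 6 − 12 = 0; ∂_2 has invariant factor(s) [2] giving torsion. So H_1 = Z/2Z.

H_1 ≅ Z/2Z.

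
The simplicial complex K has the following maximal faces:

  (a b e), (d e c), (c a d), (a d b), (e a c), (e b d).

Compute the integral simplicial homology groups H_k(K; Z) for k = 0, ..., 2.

H_0 = Z,  H_1 = 0,  H_2 = Z.

Fix the vertex order a < b < c < d < e and write every simplex with vertices in increasing order. Then dim K = 2 and the simplices of K are:

  0-simplices (5): a, b, c, d, e
  1-simplices (9): ab, ac, ad, ae, bd, be, cd, ce, de
  2-simplices (6): abd, abe, acd, ace, bde, cde

Hence C_0 ≅ Z^5, C_1 ≅ Z^9, C_2 ≅ Z^6.

Boundary ∂_1: C_1 → C_0 is given by ∂[p,q] = [q] − [p]. For instance
  ∂be = e − b.
The resulting 5×9 matrix has rank 4, and its Smith normal form has invariant factors (1,1,1,1).

The boundary map ∂_2: C_2 → C_1 sends each 2-simplex [p,q,r] to [q,r] − [p,r] + [p,q]. For instance
  ∂bde = de − be + bd,
  ∂ace = ce − ae + ac.
The 9×6 boundary matrix has rank 5 and Smith normal form diag(1,1,1,1,1).

From H_k ≅ ker(∂_k) / im(∂_{k+1}) we obtain:

  H_0: rank C_0 − rank ∂_1 = 5 − 4 = 1, and the invariant factors of ∂_1 are all 1, so H_0 ≅ Z.
  H_1: rank ker ∂_1 − rank ∂_2 = (9 − 4) − 5 = 0, and the invariant factors of ∂_2 are all 1, so H_1 ≅ 0.
  H_2: rank ker ∂_2 − rank ∂_3 = (6 − 5) − 0 = 1, and there is no ∂_3, so H_2 ≅ Z.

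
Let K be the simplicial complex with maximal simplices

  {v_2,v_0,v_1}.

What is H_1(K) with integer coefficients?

We work with the vertex ordering v_0 < v_1 < v_2. The simplices of K, each written with vertices in increasing order, are:

  0-simplices (3): [v_0], [v_1], [v_2]
  1-simplices (3): [v_0,v_1], [v_0,v_2], [v_1,v_2]
  2-simplices (1): [v_0,v_1,v_2]

giving chain groups C_0 ≅ Z^3, C_1 ≅ Z^3, C_2 ≅ Z^1.

∂_1: C_1 → C_0 sends each edge [p,q] (with p < q) to q − p.
The resulting 3×3 matrix has rank 2, and its Smith normal form has invariant factors (1,1).

∂_2: C_2 → C_1 maps a triangle to the signed sum of its edges. For instance
  ∂[v_0,v_1,v_2] = [v_1,v_2] − [v_0,v_2] + [v_0,v_1].
The 3×1 boundary matrix has rank 1 and Smith normal form diag(1).

From H_k ≅ ker(∂_k) / im(∂_{k+1}) we obtain:

  H_1: rank ker ∂_1 − rank ∂_2 = (3 − 2) − 1 = 0, and the invariant factors of ∂_2 are all 1, so H_1 ≅ 0.

H_1 = 0.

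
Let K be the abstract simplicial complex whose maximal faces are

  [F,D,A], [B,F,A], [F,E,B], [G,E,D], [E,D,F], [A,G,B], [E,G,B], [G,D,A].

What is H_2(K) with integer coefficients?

H_2 = Z.

Order the vertices as A < B < D < E < F < G. Listing each simplex with vertices in this order, K has dimension 2 with simplices:

  0-simplices (6): A, B, D, E, F, G
  1-simplices (12): AB, AD, AF, AG, BE, BF, BG, DE, DF, DG, EF, EG
  2-simplices (8): ABF, ABG, ADF, ADG, BEF, BEG, DEF, DEG

Hence C_0 ≅ Z^6, C_1 ≅ Z^12, C_2 ≅ Z^8.

∂_1: C_1 → C_0 maps an edge to its endpoints' difference, ∂[p,q] = q − p.
The 6×12 boundary matrix has rank 5 and Smith normal form diag(1,1,1,1,1).

Boundary ∂_2: C_2 → C_1 maps a triangle to the signed sum of its edges. For instance
  ∂ADF = DF − AF + AD,
  ∂ADG = DG − AG + AD.
This gives a 12×8 integer matrix of rank 7; reducing to Smith normal form yields diagonal entries (1,1,1,1,1,1,1).

From H_k ≅ ker(∂_k) / im(∂_{k+1}) we obtain:

  H_2: rank ker ∂_2 − rank ∂_3 = (8 − 7) − 0 = 1, and there is no ∂_3, so H_2 ≅ Z.

(K is a triangulation of the 2-sphere S^2.)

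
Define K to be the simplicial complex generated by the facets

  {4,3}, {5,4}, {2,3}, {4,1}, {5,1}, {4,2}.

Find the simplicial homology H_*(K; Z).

Fix the vertex order 1 < 2 < 3 < 4 < 5 and write every simplex with vertices in increasing order. Then dim K = 1 and the simplices of K are:

  0-simplices (5): [1], [2], [3], [4], [5]
  1-simplices (6): [1,4], [1,5], [2,3], [2,4], [3,4], [4,5]

Hence C_0 ≅ Z^5, C_1 ≅ Z^6.

∂_1: C_1 → C_0 maps an edge to its endpoints' difference, ∂[p,q] = q − p.
The 5×6 boundary matrix has rank 4 and Smith normal form diag(1,1,1,1).

Reading off H_k = ker ∂_k / im ∂_{k+1}:

  H_0: rank C_0 − rank ∂_1 = 5 − 4 = 1, and the invariant factors of ∂_1 are all 1, so H_0 = Z.
  H_1: rank ker ∂_1 − rank ∂_2 = (6 − 4) − 0 = 2, and there is no ∂_2, so H_1 = Z^2.

H_0 = Z,  H_1 = Z^2.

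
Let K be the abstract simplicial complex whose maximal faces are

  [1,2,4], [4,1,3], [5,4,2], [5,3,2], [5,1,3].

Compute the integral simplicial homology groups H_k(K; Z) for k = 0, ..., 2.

Fix the vertex order 1 < 2 < 3 < 4 < 5 and write every simplex with vertices in increasing order. Then dim K = 2 and the simplices of K are:

  0-simplices (5): [1], [2], [3], [4], [5]
  1-simplices (10): [1,2], [1,3], [1,4], [1,5], [2,3], [2,4], [2,5], [3,4], [3,5], [4,5]
  2-simplices (5): [1,2,4], [1,3,4], [1,3,5], [2,3,5], [2,4,5]

so the chain groups are C_0 ≅ Z^5, C_1 ≅ Z^10, C_2 ≅ Z^5.

Boundary ∂_1: C_1 → C_0 sends each edge [p,q] (with p < q) to q − p. For instance
  ∂[4,5] = [5] − [4].
This gives a 5×10 integer matrix of rank 4; reducing to Smith normal form yields diagonal entries (1,1,1,1).

The boundary map ∂_2: C_2 → C_1 maps a triangle to the signed sum of its edges. For instance
  ∂[1,3,4] = [3,4] − [1,4] + [1,3],
  ∂[1,3,5] = [3,5] − [1,5] + [1,3].
As a 10×5 matrix over Z this has rank 5, with invariant factors (1,1,1,1,1).

Reading off H_k = ker ∂_k / im ∂_{k+1}:

  H_0: rank C_0 − rank ∂_1 = 5 − 4 = 1, and the invariant factors of ∂_1 are all 1, so H_0 = Z.
  H_1: rank ker ∂_1 − rank ∂_2 = (10 − 4) − 5 = 1, and the invariant factors of ∂_2 are all 1, so H_1 = Z.
  H_2: rank ker ∂_2 − rank ∂_3 = (5 − 5) − 0 = 0, and there is no ∂_3, so H_2 = 0.

As a check, the Euler characteristic is 5 − 10 + 5 = 0, which agrees with 1 − 1 + 0 = 0.
(K is a triangulation of the Möbius band.)

H_0 = Z,  H_1 = Z,  H_2 = 0.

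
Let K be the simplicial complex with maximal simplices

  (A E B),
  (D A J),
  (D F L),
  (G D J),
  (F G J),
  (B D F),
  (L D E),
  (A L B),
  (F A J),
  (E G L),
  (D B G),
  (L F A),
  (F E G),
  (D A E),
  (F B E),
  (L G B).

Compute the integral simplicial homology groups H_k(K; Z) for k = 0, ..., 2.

H_0 = Z,  H_1 = Z^2,  H_2 = Z.

Take the total order A < B < D < E < F < G < J < L on the vertex set. Then K (dimension 2) consists of the simplices:

  0-simplices (8): A, B, D, E, F, G, J, L
  1-simplices (24): AB, AD, AE, AF, AJ, AL, BD, BE, BF, BG, BL, DE, DF, DG, DJ, DL, EF, EG, EL, FG, FJ, FL, GJ, GL
  2-simplices (16): ABE, ABL, ADE, ADJ, AFJ, AFL, BDF, BDG, BEF, BGL, DEL, DFL, DGJ, EFG, EGL, FGJ

giving chain groups C_0 ≅ Z^8, C_1 ≅ Z^24, C_2 ≅ Z^16.

∂_1: C_1 → C_0 sends each edge [p,q] (with p < q) to q − p.
As a 8×24 matrix over Z this has rank 7, with invariant factors (1,1,1,1,1,1,1).

∂_2: C_2 → C_1 acts by ∂[p,q,r] = [q,r] − [p,r] + [p,q]. For instance
  ∂AFL = FL − AL + AF,
  ∂AFJ = FJ − AJ + AF.
This gives a 24×16 integer matrix of rank 15; reducing to Smith normal form yields diagonal entries (1,1,1,1,1,1,1,1,1,1,1,1,1,1,1).

Now H_k = ker ∂_k / im ∂_{k+1}, so:

  H_0: rank C_0 − rank ∂_1 = 8 − 7 = 1, and the invariant factors of ∂_1 are all 1, so H_0 = Z.
  H_1: rank ker ∂_1 − rank ∂_2 = (24 − 7) − 15 = 2, and the invariant factors of ∂_2 are all 1, so H_1 = Z^2.
  H_2: rank ker ∂_2 − rank ∂_3 = (16 − 15) − 0 = 1, and there is no ∂_3, so H_2 = Z.

As a check, the Euler characteristic is 8 − 24 + 16 = 0, which agrees with 1 − 2 + 1 = 0.
(K is a triangulation of the torus T^2.)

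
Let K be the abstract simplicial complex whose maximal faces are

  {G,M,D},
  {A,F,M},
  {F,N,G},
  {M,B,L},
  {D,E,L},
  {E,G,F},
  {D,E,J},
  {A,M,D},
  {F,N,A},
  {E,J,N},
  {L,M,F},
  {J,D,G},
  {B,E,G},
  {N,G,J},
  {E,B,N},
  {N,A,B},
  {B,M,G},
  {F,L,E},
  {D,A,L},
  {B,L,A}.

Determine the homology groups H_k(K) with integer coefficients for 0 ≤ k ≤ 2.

H_0 = Z,  H_1 = Z ⊕ Z/2,  H_2 = 0.

K has 10 vertices, 30 edges, 20 triangles.
rank ∂_0 = 0, rank ∂_1 = 9 ⇒ b_0 = 10 − 0 − 9 = 1; all invariant factors of ∂_1 are 1 so no torsion. So H_0 ≅ Z.
rank ∂_1 = 9, rank ∂_2 = 20 ⇒ b_1 = 30 − 9 − 20 = 1; ∂_2 has invariant factor(s) [2] giving torsion. So H_1 ≅ Z ⊕ Z/2.
rank ∂_2 = 20, rank ∂_3 = 0 ⇒ b_2 = 20 − 20 − 0 = 0. So H_2 ≅ 0.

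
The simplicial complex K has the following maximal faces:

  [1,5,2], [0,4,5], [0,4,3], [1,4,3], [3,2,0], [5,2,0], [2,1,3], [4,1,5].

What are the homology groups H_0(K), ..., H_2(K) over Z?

Take the total order 0 < 1 < 2 < 3 < 4 < 5 on the vertex set. Then K (dimension 2) consists of the simplices:

  0-simplices (6): [0], [1], [2], [3], [4], [5]
  1-simplices (12): [0,2], [0,3], [0,4], [0,5], [1,2], [1,3], [1,4], [1,5], [2,3], [2,5], [3,4], [4,5]
  2-simplices (8): [0,2,3], [0,2,5], [0,3,4], [0,4,5], [1,2,3], [1,2,5], [1,3,4], [1,4,5]

giving chain groups C_0 ≅ Z^6, C_1 ≅ Z^12, C_2 ≅ Z^8.

∂_1: C_1 → C_0 is given by ∂[p,q] = [q] − [p]. For instance
  ∂[3,4] = [4] − [3].
The resulting 6×12 matrix has rank 5, and its Smith normal form has invariant factors (1,1,1,1,1).

∂_2: C_2 → C_1 acts by ∂[p,q,r] = [q,r] − [p,r] + [p,q]. For instance
  ∂[1,2,5] = [2,5] − [1,5] + [1,2],
  ∂[0,2,5] = [2,5] − [0,5] + [0,2].
The 12×8 boundary matrix has rank 7 and Smith normal form diag(1,1,1,1,1,1,1).

Computing H_k = (kernel of ∂_k) / (image of ∂_{k+1}):

  H_0: rank C_0 − rank ∂_1 = 6 − 5 = 1, and the invariant factors of ∂_1 are all 1, so H_0 = Z.
  H_1: rank ker ∂_1 − rank ∂_2 = (12 − 5) − 7 = 0, and the invariant factors of ∂_2 are all 1, so H_1 = 0.
  H_2: rank ker ∂_2 − rank ∂_3 = (8 − 7) − 0 = 1, and there is no ∂_3, so H_2 = Z.

H_0 = Z,  H_1 = 0,  H_2 = Z.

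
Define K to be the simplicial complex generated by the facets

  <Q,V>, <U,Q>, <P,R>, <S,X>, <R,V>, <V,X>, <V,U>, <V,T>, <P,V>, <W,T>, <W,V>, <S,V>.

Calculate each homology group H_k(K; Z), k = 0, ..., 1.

H_0 ≅ Z,  H_1 ≅ Z^4.

Fix the vertex order P < Q < R < S < T < U < V < W < X and write every simplex with vertices in increasing order. Then dim K = 1 and the simplices of K are:

  0-simplices (9): P, Q, R, S, T, U, V, W, X
  1-simplices (12): PR, PV, QU, QV, RV, SV, SX, TV, TW, UV, VW, VX

Hence C_0 ≅ Z^9, C_1 ≅ Z^12.

Boundary ∂_1: C_1 → C_0 maps an edge to its endpoints' difference, ∂[p,q] = q − p.
The 9×12 boundary matrix has rank 8 and Smith normal form diag(1,1,1,1,1,1,1,1).

Reading off H_k = ker ∂_k / im ∂_{k+1}:

  H_0: rank C_0 − rank ∂_1 = 9 − 8 = 1, and the invariant factors of ∂_1 are all 1, so H_0 = Z.
  H_1: rank ker ∂_1 − rank ∂_2 = (12 − 8) − 0 = 4, and there is no ∂_2, so H_1 = Z^4.

As a check, the Euler characteristic is 9 − 12 = -3, which agrees with 1 − 4 = -3.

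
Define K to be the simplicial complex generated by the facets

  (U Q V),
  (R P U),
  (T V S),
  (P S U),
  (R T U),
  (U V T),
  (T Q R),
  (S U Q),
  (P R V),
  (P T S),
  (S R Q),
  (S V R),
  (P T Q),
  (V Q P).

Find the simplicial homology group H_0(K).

H_0 = Z.

Take the total order P < Q < R < S < T < U < V on the vertex set. Then K (dimension 2) consists of the simplices:

  0-simplices (7): P, Q, R, S, T, U, V
  1-simplices (21): PQ, PR, PS, PT, PU, PV, QR, QS, QT, QU, QV, RS, RT, RU, RV, ST, SU, SV, TU, TV, UV
  2-simplices (14): PQT, PQV, PRU, PRV, PST, PSU, QRS, QRT, QSU, QUV, RSV, RTU, STV, TUV

giving chain groups C_0 ≅ Z^7, C_1 ≅ Z^21, C_2 ≅ Z^14.

The boundary map ∂_1: C_1 → C_0 is given by ∂[p,q] = [q] − [p]. For instance
  ∂QT = T − Q.
As a 7×21 matrix over Z this has rank 6, with invariant factors (1,1,1,1,1,1).

The boundary map ∂_2: C_2 → C_1 sends each 2-simplex [p,q,r] to [q,r] − [p,r] + [p,q]. For instance
  ∂QUV = UV − QV + QU,
  ∂QSU = SU − QU + QS.
The 21×14 boundary matrix has rank 13 and Smith normal form diag(1,1,1,1,1,1,1,1,1,1,1,1,1).

From H_k ≅ ker(∂_k) / im(∂_{k+1}) we obtain:

  H_0: rank C_0 − rank ∂_1 = 7 − 6 = 1, and the invariant factors of ∂_1 are all 1, so H_0 ≅ Z.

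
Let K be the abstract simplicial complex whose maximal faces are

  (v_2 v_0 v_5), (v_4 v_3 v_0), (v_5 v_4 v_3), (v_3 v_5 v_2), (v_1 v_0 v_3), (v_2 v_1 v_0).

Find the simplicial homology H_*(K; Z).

H_0 = Z,  H_1 = Z,  H_2 = 0.

Take the total order v_0 < v_1 < v_2 < v_3 < v_4 < v_5 on the vertex set. Then K (dimension 2) consists of the simplices:

  0-simplices (6): [v_0], [v_1], [v_2], [v_3], [v_4], [v_5]
  1-simplices (12): [v_0,v_1], [v_0,v_2], [v_0,v_3], [v_0,v_4], [v_0,v_5], [v_1,v_2], [v_1,v_3], [v_2,v_3], [v_2,v_5], [v_3,v_4], [v_3,v_5], [v_4,v_5]
  2-simplices (6): [v_0,v_1,v_2], [v_0,v_1,v_3], [v_0,v_2,v_5], [v_0,v_3,v_4], [v_2,v_3,v_5], [v_3,v_4,v_5]

so the chain groups are C_0 ≅ Z^6, C_1 ≅ Z^12, C_2 ≅ Z^6.

The boundary map ∂_1: C_1 → C_0 is given by ∂[p,q] = [q] − [p].
The resulting 6×12 matrix has rank 5, and its Smith normal form has invariant factors (1,1,1,1,1).

∂_2: C_2 → C_1 maps a triangle to the signed sum of its edges. For instance
  ∂[v_0,v_1,v_3] = [v_1,v_3] − [v_0,v_3] + [v_0,v_1],
  ∂[v_0,v_3,v_4] = [v_3,v_4] − [v_0,v_4] + [v_0,v_3].
As a 12×6 matrix over Z this has rank 6, with invariant factors (1,1,1,1,1,1).

Now H_k = ker ∂_k / im ∂_{k+1}, so:

  H_0: rank C_0 − rank ∂_1 = 6 − 5 = 1, and the invariant factors of ∂_1 are all 1, so H_0 ≅ Z.
  H_1: rank ker ∂_1 − rank ∂_2 = (12 − 5) − 6 = 1, and the invariant factors of ∂_2 are all 1, so H_1 ≅ Z.
  H_2: rank ker ∂_2 − rank ∂_3 = (6 − 6) − 0 = 0, and there is no ∂_3, so H_2 ≅ 0.

(K is a triangulation of the cylinder S^1 x I.)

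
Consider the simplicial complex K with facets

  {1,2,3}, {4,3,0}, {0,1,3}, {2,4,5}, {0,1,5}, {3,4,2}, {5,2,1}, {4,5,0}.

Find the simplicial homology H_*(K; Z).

We work with the vertex ordering 0 < 1 < 2 < 3 < 4 < 5. The simplices of K, each written with vertices in increasing order, are:

  0-simplices (6): [0], [1], [2], [3], [4], [5]
  1-simplices (12): [0,1], [0,3], [0,4], [0,5], [1,2], [1,3], [1,5], [2,3], [2,4], [2,5], [3,4], [4,5]
  2-simplices (8): [0,1,3], [0,1,5], [0,3,4], [0,4,5], [1,2,3], [1,2,5], [2,3,4], [2,4,5]

giving chain groups C_0 ≅ Z^6, C_1 ≅ Z^12, C_2 ≅ Z^8.

∂_1: C_1 → C_0 sends each edge [p,q] (with p < q) to q − p. For instance
  ∂[0,4] = [4] − [0].
The resulting 6×12 matrix has rank 5, and its Smith normal form has invariant factors (1,1,1,1,1).

The boundary map ∂_2: C_2 → C_1 acts by ∂[p,q,r] = [q,r] − [p,r] + [p,q]. For instance
  ∂[1,2,5] = [2,5] − [1,5] + [1,2],
  ∂[0,1,3] = [1,3] − [0,3] + [0,1].
The 12×8 boundary matrix has rank 7 and Smith normal form diag(1,1,1,1,1,1,1).

From H_k ≅ ker(∂_k) / im(∂_{k+1}) we obtain:

  H_0: rank C_0 − rank ∂_1 = 6 − 5 = 1, and the invariant factors of ∂_1 are all 1, so H_0 = Z.
  H_1: rank ker ∂_1 − rank ∂_2 = (12 − 5) − 7 = 0, and the invariant factors of ∂_2 are all 1, so H_1 = 0.
  H_2: rank ker ∂_2 − rank ∂_3 = (8 − 7) − 0 = 1, and there is no ∂_3, so H_2 = Z.

As a check, the Euler characteristic is 6 − 12 + 8 = 2, which agrees with 1 − 0 + 1 = 2.

H_0 ≅ Z,  H_1 = 0,  H_2 ≅ Z.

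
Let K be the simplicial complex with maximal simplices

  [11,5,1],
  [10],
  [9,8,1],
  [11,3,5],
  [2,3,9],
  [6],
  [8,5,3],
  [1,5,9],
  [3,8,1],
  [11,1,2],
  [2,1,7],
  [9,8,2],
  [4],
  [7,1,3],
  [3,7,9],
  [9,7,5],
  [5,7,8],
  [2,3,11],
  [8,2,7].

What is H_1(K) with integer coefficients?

Take the total order 1 < 2 < 3 < 4 < 5 < 6 < 7 < 8 < 9 < 10 < 11 on the vertex set. Then K (dimension 2) consists of the simplices:

  0-simplices (11): [1], [2], [3], [4], [5], [6], [7], [8], [9], [10], [11]
  1-simplices (24): (24 of them)
  2-simplices (16): [1,2,7], [1,2,11], [1,3,7], [1,3,8], [1,5,9], [1,5,11], [1,8,9], [2,3,9], [2,3,11], [2,7,8], [2,8,9], [3,5,8], [3,5,11], [3,7,9], [5,7,8], [5,7,9]

so the chain groups are C_0 ≅ Z^11, C_1 ≅ Z^24, C_2 ≅ Z^16.

∂_1: C_1 → C_0 is given by ∂[p,q] = [q] − [p].
The 11×24 boundary matrix has rank 7 and Smith normal form diag(1,1,1,1,1,1,1).

∂_2: C_2 → C_1 maps a triangle to the signed sum of its edges. For instance
  ∂[3,5,8] = [5,8] − [3,8] + [3,5],
  ∂[5,7,9] = [7,9] − [5,9] + [5,7].
This gives a 24×16 integer matrix of rank 15; reducing to Smith normal form yields diagonal entries (1,1,1,1,1,1,1,1,1,1,1,1,1,1,1).

Reading off H_k = ker ∂_k / im ∂_{k+1}:

  H_1: rank ker ∂_1 − rank ∂_2 = (24 − 7) − 15 = 2, and the invariant factors of ∂_2 are all 1, so H_1 ≅ Z^2.

H_1 ≅ Z^2.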